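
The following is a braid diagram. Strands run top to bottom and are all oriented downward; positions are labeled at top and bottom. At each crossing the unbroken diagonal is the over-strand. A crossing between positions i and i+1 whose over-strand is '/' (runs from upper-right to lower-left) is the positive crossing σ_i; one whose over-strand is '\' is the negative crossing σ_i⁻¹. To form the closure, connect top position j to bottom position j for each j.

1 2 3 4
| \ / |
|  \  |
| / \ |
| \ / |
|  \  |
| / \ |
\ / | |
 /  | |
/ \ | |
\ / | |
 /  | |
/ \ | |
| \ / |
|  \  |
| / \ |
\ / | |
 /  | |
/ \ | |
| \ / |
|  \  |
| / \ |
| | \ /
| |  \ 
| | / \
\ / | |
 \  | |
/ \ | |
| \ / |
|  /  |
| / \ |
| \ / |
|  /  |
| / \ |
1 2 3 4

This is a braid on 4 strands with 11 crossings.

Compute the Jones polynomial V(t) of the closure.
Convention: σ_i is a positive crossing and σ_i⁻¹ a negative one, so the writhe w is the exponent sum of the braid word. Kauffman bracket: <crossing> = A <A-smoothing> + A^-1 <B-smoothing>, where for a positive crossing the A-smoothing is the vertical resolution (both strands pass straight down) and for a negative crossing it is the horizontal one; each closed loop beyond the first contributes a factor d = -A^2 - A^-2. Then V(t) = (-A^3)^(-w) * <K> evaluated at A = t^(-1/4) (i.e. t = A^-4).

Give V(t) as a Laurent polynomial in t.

Reading the diagram top to bottom ('/'-over between positions i,i+1 = s_i, '\'-over = s_i^-1): braid word = s2^-1 s2^-1 s1 s1 s2^-1 s1 s2^-1 s3^-1 s1^-1 s2 s2.
The presented braid s2^-1 s2^-1 s1 s1 s2^-1 s1 s2^-1 s3^-1 s1^-1 s2 s2 on 4 strands reduces by inverse Markov moves (closure unchanged at each step):
  Deconjugate: the word is γ·β·γ⁻¹ with γ = s2^-1 s2^-1 (prefix) and γ⁻¹ = s2 s2 (suffix); strip both.
  Deconjugate: the word is γ·β·γ⁻¹ with γ = s1 (prefix) and γ⁻¹ = s1^-1 (suffix); strip both.
  Destabilize: the word has the form β·s3^-1 where s3^-1 occurs only as the final letter (β ∈ B_3); drop it and the last strand → 3 strands.
Reduced to β = s1 s2^-1 s1 s2^-1 on 3 strands, 4 crossings.
Compute on β:
Braid: s1 s2^-1 s1 s2^-1 on 3 strands, 4 crossings.
Writhe w = (#positive) - (#negative) = 2 - 2 = 0.
Computing the Kauffman bracket via state sum. There are 2^4 = 16 states.
For each crossing: s=0 is the vertical smoothing, s=1 horizontal. Crossing k contributes A^(sign_k * (1 - 2*s_k)); loop factor d = -A^2 - A^-2.
  state 0000: A-exp=+0, loops=3, term = A^0 * d^2
  state 0001: A-exp=+2, loops=2, term = A^2 * d^1
  state 0010: A-exp=-2, loops=2, term = A^-2 * d^1
  state 0011: A-exp=+0, loops=1, term = A^0 * d^0
  state 0100: A-exp=+2, loops=2, term = A^2 * d^1
  state 0101: A-exp=+4, loops=3, term = A^4 * d^2
  state 0110: A-exp=+0, loops=1, term = A^0 * d^0
  state 0111: A-exp=+2, loops=2, term = A^2 * d^1
  state 1000: A-exp=-2, loops=2, term = A^-2 * d^1
  state 1001: A-exp=+0, loops=1, term = A^0 * d^0
  state 1010: A-exp=-4, loops=3, term = A^-4 * d^2
  state 1011: A-exp=-2, loops=2, term = A^-2 * d^1
  state 1100: A-exp=+0, loops=1, term = A^0 * d^0
  state 1101: A-exp=+2, loops=2, term = A^2 * d^1
  state 1110: A-exp=-2, loops=2, term = A^-2 * d^1
  state 1111: A-exp=+0, loops=1, term = A^0 * d^0
Collect the terms by A-exponent (count of states per loop number):
Powers of d = -A^2 - A^-2: d^2 = A^4 + 2 + A^-4.
  A^4 * (d^2) = A^8 + 2*A^4 + 1
  A^2 * (4*d) = -4*A^4 - 4
  A^0 * (5 + d^2) = A^4 + 7 + A^-4
  A^-2 * (4*d) = -4 - 4*A^-4
  A^-4 * (d^2) = 1 + 2*A^-4 + A^-8
Summing the groups: <K> = A^8 - A^4 + 1 - A^-4 + A^-8
Normalise by the writhe: (-A^3)^(-w) = (-A^3)^(0) = 1, so f(A) = 1 * <K> = A^8 - A^4 + 1 - A^-4 + A^-8.
Substitute A = t^(-1/4), i.e. A^e → t^(-e/4): V(t) = t^2 - t + 1 - t^-1 + t^-2

Answer: t^2 - t + 1 - t^-1 + t^-2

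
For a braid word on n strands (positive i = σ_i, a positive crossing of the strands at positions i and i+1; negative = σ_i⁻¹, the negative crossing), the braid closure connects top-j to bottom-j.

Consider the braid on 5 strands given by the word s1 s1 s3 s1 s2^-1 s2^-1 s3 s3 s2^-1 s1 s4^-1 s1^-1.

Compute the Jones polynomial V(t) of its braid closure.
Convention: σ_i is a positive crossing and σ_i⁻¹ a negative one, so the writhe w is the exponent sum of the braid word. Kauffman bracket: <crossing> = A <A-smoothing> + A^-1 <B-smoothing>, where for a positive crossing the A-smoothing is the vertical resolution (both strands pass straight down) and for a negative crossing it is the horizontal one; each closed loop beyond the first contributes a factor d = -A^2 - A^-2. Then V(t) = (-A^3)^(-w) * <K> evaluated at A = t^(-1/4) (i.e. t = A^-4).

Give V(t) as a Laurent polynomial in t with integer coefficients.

The presented braid s1 s1 s3 s1 s2^-1 s2^-1 s3 s3 s2^-1 s1 s4^-1 s1^-1 on 5 strands reduces by inverse Markov moves (closure unchanged at each step):
  Deconjugate: the word is γ·β·γ⁻¹ with γ = s1 (prefix) and γ⁻¹ = s1^-1 (suffix); strip both.
  Destabilize: the word has the form β·s4^-1 where s4^-1 occurs only as the final letter (β ∈ B_4); drop it and the last strand → 4 strands.
Reduced to β = s1 s3 s1 s2^-1 s2^-1 s3 s3 s2^-1 s1 on 4 strands, 9 crossings.
Compute on β:
Braid: s1 s3 s1 s2^-1 s2^-1 s3 s3 s2^-1 s1 on 4 strands, 9 crossings.
Writhe w = (#positive) - (#negative) = 6 - 3 = 3.
Computing the Kauffman bracket via state sum. There are 2^9 = 512 states.
Each crossing splits two ways (0=vertical, 1=horizontal). The state's weight is A^(#A-smoothings - #B-smoothings) * d^(loops - 1).
Tabulate the states by total A-exponent and number of loops L (A-exp: L × count):
  A^9: L=5 ×1
  A^7: L=4 ×9
  A^5: L=3 ×32, L=5 ×4
  A^3: L=2 ×55, L=4 ×28, L=6 ×1
  A^1: L=1 ×39, L=3 ×77, L=5 ×10
  A^-1: L=2 ×81, L=4 ×44, L=6 ×1
  A^-3: L=3 ×73, L=5 ×11
  A^-5: L=4 ×35, L=6 ×1
  A^-7: L=5 ×9
  A^-9: L=6 ×1
Each group contributes A^e * Σ count * d^(L-1):
Powers of d = -A^2 - A^-2: d^2 = A^4 + 2 + A^-4; d^3 = -A^6 - 3*A^2 - 3*A^-2 - A^-6; d^4 = A^8 + 4*A^4 + 6 + 4*A^-4 + A^-8; d^5 = -A^10 - 5*A^6 - 10*A^2 - 10*A^-2 - 5*A^-6 - A^-10.
  A^9 * (d^4) = A^17 + 4*A^13 + 6*A^9 + 4*A^5 + A
  A^7 * (9*d^3) = -9*A^13 - 27*A^9 - 27*A^5 - 9*A
  A^5 * (32*d^2 + 4*d^4) = 4*A^13 + 48*A^9 + 88*A^5 + 48*A + 4*A^-3
  A^3 * (55*d + 28*d^3 + d^5) = -A^13 - 33*A^9 - 149*A^5 - 149*A - 33*A^-3 - A^-7
  A^1 * (39 + 77*d^2 + 10*d^4) = 10*A^9 + 117*A^5 + 253*A + 117*A^-3 + 10*A^-7
  A^-1 * (81*d + 44*d^3 + d^5) = -A^9 - 49*A^5 - 223*A - 223*A^-3 - 49*A^-7 - A^-11
  A^-3 * (73*d^2 + 11*d^4) = 11*A^5 + 117*A + 212*A^-3 + 117*A^-7 + 11*A^-11
  A^-5 * (35*d^3 + d^5) = -A^5 - 40*A - 115*A^-3 - 115*A^-7 - 40*A^-11 - A^-15
  A^-7 * (9*d^4) = 9*A + 36*A^-3 + 54*A^-7 + 36*A^-11 + 9*A^-15
  A^-9 * (d^5) = -A - 5*A^-3 - 10*A^-7 - 10*A^-11 - 5*A^-15 - A^-19
Summing the groups: <K> = A^17 - 2*A^13 + 3*A^9 - 6*A^5 + 6*A - 7*A^-3 + 6*A^-7 - 4*A^-11 + 3*A^-15 - A^-19
Normalise by the writhe: (-A^3)^(-w) = (-A^3)^(-3) = -A^-9, so f(A) = -A^-9 * <K> = -A^8 + 2*A^4 - 3 + 6*A^-4 - 6*A^-8 + 7*A^-12 - 6*A^-16 + 4*A^-20 - 3*A^-24 + A^-28.
Substitute A = t^(-1/4), i.e. A^e → t^(-e/4): V(t) = t^7 - 3*t^6 + 4*t^5 - 6*t^4 + 7*t^3 - 6*t^2 + 6*t - 3 + 2*t^-1 - t^-2

Answer: t^7 - 3*t^6 + 4*t^5 - 6*t^4 + 7*t^3 - 6*t^2 + 6*t - 3 + 2*t^-1 - t^-2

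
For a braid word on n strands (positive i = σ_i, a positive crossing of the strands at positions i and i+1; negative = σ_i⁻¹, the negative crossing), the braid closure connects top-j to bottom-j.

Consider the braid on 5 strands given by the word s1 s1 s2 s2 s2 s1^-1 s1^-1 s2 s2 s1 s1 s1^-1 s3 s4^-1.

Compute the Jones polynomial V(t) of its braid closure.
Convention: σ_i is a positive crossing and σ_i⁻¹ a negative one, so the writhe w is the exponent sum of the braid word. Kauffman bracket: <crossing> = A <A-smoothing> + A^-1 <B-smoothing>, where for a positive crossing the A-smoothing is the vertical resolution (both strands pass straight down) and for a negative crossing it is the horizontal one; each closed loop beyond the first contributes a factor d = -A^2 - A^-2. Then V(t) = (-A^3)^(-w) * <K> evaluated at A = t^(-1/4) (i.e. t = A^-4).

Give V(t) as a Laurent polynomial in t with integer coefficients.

The presented braid s1 s1 s2 s2 s2 s1^-1 s1^-1 s2 s2 s1 s1 s1^-1 s3 s4^-1 on 5 strands reduces by inverse Markov moves (closure unchanged at each step):
  Destabilize: the word has the form β·s4^-1 where s4^-1 occurs only as the final letter (β ∈ B_4); drop it and the last strand → 4 strands.
  Destabilize: the word has the form β·s3 where s3 occurs only as the final letter (β ∈ B_3); drop it and the last strand → 3 strands.
  Deconjugate: the word is γ·β·γ⁻¹ with γ = s1 (prefix) and γ⁻¹ = s1^-1 (suffix); strip both.
Reduced to β = s1 s2 s2 s2 s1^-1 s1^-1 s2 s2 s1 s1 on 3 strands, 10 crossings.
Compute on β:
Braid: s1 s2 s2 s2 s1^-1 s1^-1 s2 s2 s1 s1 on 3 strands, 10 crossings.
Writhe w = (#positive) - (#negative) = 8 - 2 = 6.
State-sum expansion of <K>. There are 2^10 = 1024 states.
Smooth each crossing (0=||, 1=⌣⌢); contribution A^(Σ sign_k(1-2s_k)) * d^(L-1).
Tabulate the states by total A-exponent and number of loops L (A-exp: L × count):
  A^10: L=3 ×1
  A^8: L=2 ×7, L=4 ×3
  A^6: L=1 ×10, L=3 ×32, L=5 ×3
  A^4: L=2 ×76, L=4 ×43, L=6 ×1
  A^2: L=1 ×51, L=3 ×132, L=5 ×27
  A^0: L=2 ×135, L=4 ×109, L=6 ×8
  A^-2: L=3 ×161, L=5 ×48, L=7 ×1
  A^-4: L=4 ×109, L=6 ×11
  A^-6: L=5 ×44, L=7 ×1
  A^-8: L=6 ×10
  A^-10: L=7 ×1
Each group contributes A^e * Σ count * d^(L-1):
Powers of d = -A^2 - A^-2: d^2 = A^4 + 2 + A^-4; d^3 = -A^6 - 3*A^2 - 3*A^-2 - A^-6; d^4 = A^8 + 4*A^4 + 6 + 4*A^-4 + A^-8; d^5 = -A^10 - 5*A^6 - 10*A^2 - 10*A^-2 - 5*A^-6 - A^-10; d^6 = A^12 + 6*A^8 + 15*A^4 + 20 + 15*A^-4 + 6*A^-8 + A^-12.
  A^10 * (d^2) = A^14 + 2*A^10 + A^6
  A^8 * (7*d + 3*d^3) = -3*A^14 - 16*A^10 - 16*A^6 - 3*A^2
  A^6 * (10 + 32*d^2 + 3*d^4) = 3*A^14 + 44*A^10 + 92*A^6 + 44*A^2 + 3*A^-2
  A^4 * (76*d + 43*d^3 + d^5) = -A^14 - 48*A^10 - 215*A^6 - 215*A^2 - 48*A^-2 - A^-6
  A^2 * (51 + 132*d^2 + 27*d^4) = 27*A^10 + 240*A^6 + 477*A^2 + 240*A^-2 + 27*A^-6
  A^0 * (135*d + 109*d^3 + 8*d^5) = -8*A^10 - 149*A^6 - 542*A^2 - 542*A^-2 - 149*A^-6 - 8*A^-10
  A^-2 * (161*d^2 + 48*d^4 + d^6) = A^10 + 54*A^6 + 368*A^2 + 630*A^-2 + 368*A^-6 + 54*A^-10 + A^-14
  A^-4 * (109*d^3 + 11*d^5) = -11*A^6 - 164*A^2 - 437*A^-2 - 437*A^-6 - 164*A^-10 - 11*A^-14
  A^-6 * (44*d^4 + d^6) = A^6 + 50*A^2 + 191*A^-2 + 284*A^-6 + 191*A^-10 + 50*A^-14 + A^-18
  A^-8 * (10*d^5) = -10*A^2 - 50*A^-2 - 100*A^-6 - 100*A^-10 - 50*A^-14 - 10*A^-18
  A^-10 * (d^6) = A^2 + 6*A^-2 + 15*A^-6 + 20*A^-10 + 15*A^-14 + 6*A^-18 + A^-22
Summing the groups: <K> = 2*A^10 - 3*A^6 + 6*A^2 - 7*A^-2 + 7*A^-6 - 7*A^-10 + 5*A^-14 - 3*A^-18 + A^-22
Normalise by the writhe: (-A^3)^(-w) = (-A^3)^(-6) = A^-18, so f(A) = A^-18 * <K> = 2*A^-8 - 3*A^-12 + 6*A^-16 - 7*A^-20 + 7*A^-24 - 7*A^-28 + 5*A^-32 - 3*A^-36 + A^-40.
Substitute A = t^(-1/4), i.e. A^e → t^(-e/4): V(t) = t^10 - 3*t^9 + 5*t^8 - 7*t^7 + 7*t^6 - 7*t^5 + 6*t^4 - 3*t^3 + 2*t^2

Answer: t^10 - 3*t^9 + 5*t^8 - 7*t^7 + 7*t^6 - 7*t^5 + 6*t^4 - 3*t^3 + 2*t^2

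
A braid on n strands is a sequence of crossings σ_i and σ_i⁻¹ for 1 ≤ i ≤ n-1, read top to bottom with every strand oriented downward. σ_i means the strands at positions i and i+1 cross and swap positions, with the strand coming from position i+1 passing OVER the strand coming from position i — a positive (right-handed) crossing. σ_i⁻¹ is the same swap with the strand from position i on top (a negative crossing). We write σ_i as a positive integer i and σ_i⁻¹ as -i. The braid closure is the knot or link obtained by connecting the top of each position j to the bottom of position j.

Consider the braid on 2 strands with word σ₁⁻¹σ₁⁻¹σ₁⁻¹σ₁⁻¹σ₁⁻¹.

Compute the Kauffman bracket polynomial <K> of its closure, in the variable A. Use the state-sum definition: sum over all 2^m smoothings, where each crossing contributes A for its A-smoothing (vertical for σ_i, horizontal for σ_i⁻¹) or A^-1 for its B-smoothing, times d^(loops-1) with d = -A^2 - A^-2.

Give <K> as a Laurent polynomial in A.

Braid: s1^-1 s1^-1 s1^-1 s1^-1 s1^-1 on 2 strands, 5 crossings.
Writhe w = (#positive) - (#negative) = 0 - 5 = -5.
Enumerate smoothing states for the bracket polynomial. There are 2^5 = 32 states.
Each crossing splits two ways (0=vertical, 1=horizontal). The state's weight is A^(#A-smoothings - #B-smoothings) * d^(loops - 1).
  state 00000: A-exp=-5, loops=2, term = A^-5 * d^1
  state 00001: A-exp=-3, loops=1, term = A^-3 * d^0
  state 00010: A-exp=-3, loops=1, term = A^-3 * d^0
  state 00011: A-exp=-1, loops=2, term = A^-1 * d^1
  state 00100: A-exp=-3, loops=1, term = A^-3 * d^0
  state 00101: A-exp=-1, loops=2, term = A^-1 * d^1
  state 00110: A-exp=-1, loops=2, term = A^-1 * d^1
  state 00111: A-exp=+1, loops=3, term = A^1 * d^2
  state 01000: A-exp=-3, loops=1, term = A^-3 * d^0
  state 01001: A-exp=-1, loops=2, term = A^-1 * d^1
  state 01010: A-exp=-1, loops=2, term = A^-1 * d^1
  state 01011: A-exp=+1, loops=3, term = A^1 * d^2
  state 01100: A-exp=-1, loops=2, term = A^-1 * d^1
  state 01101: A-exp=+1, loops=3, term = A^1 * d^2
  state 01110: A-exp=+1, loops=3, term = A^1 * d^2
  state 01111: A-exp=+3, loops=4, term = A^3 * d^3
  state 10000: A-exp=-3, loops=1, term = A^-3 * d^0
  state 10001: A-exp=-1, loops=2, term = A^-1 * d^1
  state 10010: A-exp=-1, loops=2, term = A^-1 * d^1
  state 10011: A-exp=+1, loops=3, term = A^1 * d^2
  state 10100: A-exp=-1, loops=2, term = A^-1 * d^1
  state 10101: A-exp=+1, loops=3, term = A^1 * d^2
  state 10110: A-exp=+1, loops=3, term = A^1 * d^2
  state 10111: A-exp=+3, loops=4, term = A^3 * d^3
  state 11000: A-exp=-1, loops=2, term = A^-1 * d^1
  state 11001: A-exp=+1, loops=3, term = A^1 * d^2
  state 11010: A-exp=+1, loops=3, term = A^1 * d^2
  state 11011: A-exp=+3, loops=4, term = A^3 * d^3
  state 11100: A-exp=+1, loops=3, term = A^1 * d^2
  state 11101: A-exp=+3, loops=4, term = A^3 * d^3
  state 11110: A-exp=+3, loops=4, term = A^3 * d^3
  state 11111: A-exp=+5, loops=5, term = A^5 * d^4
Collect the terms by A-exponent (count of states per loop number):
Powers of d = -A^2 - A^-2: d^2 = A^4 + 2 + A^-4; d^3 = -A^6 - 3*A^2 - 3*A^-2 - A^-6; d^4 = A^8 + 4*A^4 + 6 + 4*A^-4 + A^-8.
  A^5 * (d^4) = A^13 + 4*A^9 + 6*A^5 + 4*A + A^-3
  A^3 * (5*d^3) = -5*A^9 - 15*A^5 - 15*A - 5*A^-3
  A^1 * (10*d^2) = 10*A^5 + 20*A + 10*A^-3
  A^-1 * (10*d) = -10*A - 10*A^-3
  A^-3 * (5) = 5*A^-3
  A^-5 * (d) = -A^-3 - A^-7
Summing the groups: <K> = A^13 - A^9 + A^5 - A - A^-7

Answer: A^13 - A^9 + A^5 - A - A^-7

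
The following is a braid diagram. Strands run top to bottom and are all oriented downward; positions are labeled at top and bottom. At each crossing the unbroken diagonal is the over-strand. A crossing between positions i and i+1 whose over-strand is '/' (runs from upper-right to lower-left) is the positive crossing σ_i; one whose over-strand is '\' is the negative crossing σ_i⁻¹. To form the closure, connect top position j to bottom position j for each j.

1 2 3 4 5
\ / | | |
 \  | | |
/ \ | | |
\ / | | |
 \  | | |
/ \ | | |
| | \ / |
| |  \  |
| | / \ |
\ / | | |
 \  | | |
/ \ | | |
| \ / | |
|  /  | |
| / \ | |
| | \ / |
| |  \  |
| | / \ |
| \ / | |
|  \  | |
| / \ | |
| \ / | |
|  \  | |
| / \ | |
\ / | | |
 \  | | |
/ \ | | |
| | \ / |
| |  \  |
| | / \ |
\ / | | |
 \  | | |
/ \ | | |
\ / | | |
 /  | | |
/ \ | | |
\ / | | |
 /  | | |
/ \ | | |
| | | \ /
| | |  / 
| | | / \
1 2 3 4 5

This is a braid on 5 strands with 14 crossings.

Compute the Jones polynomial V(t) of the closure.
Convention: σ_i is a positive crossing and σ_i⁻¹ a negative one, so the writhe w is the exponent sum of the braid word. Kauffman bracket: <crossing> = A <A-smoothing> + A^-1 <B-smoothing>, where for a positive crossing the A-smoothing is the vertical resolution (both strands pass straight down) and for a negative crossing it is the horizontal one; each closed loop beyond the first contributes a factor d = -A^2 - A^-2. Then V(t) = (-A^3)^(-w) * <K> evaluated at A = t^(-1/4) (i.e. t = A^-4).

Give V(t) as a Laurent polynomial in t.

t^-2 - t^-3 + 3*t^-4 - 3*t^-5 + 4*t^-6 - 4*t^-7 + 2*t^-8 - 2*t^-9 + t^-10

Derivation:
Reading the diagram top to bottom ('/'-over between positions i,i+1 = s_i, '\'-over = s_i^-1): braid word = s1^-1 s1^-1 s3^-1 s1^-1 s2 s3^-1 s2^-1 s2^-1 s1^-1 s3^-1 s1^-1 s1 s1 s4.
The presented braid s1^-1 s1^-1 s3^-1 s1^-1 s2 s3^-1 s2^-1 s2^-1 s1^-1 s3^-1 s1^-1 s1 s1 s4 on 5 strands reduces by inverse Markov moves (closure unchanged at each step):
  Destabilize: the word has the form β·s4 where s4 occurs only as the final letter (β ∈ B_4); drop it and the last strand → 4 strands.
  Deconjugate: the word is γ·β·γ⁻¹ with γ = s1^-1 s1^-1 (prefix) and γ⁻¹ = s1 s1 (suffix); strip both.
Reduced to β = s3^-1 s1^-1 s2 s3^-1 s2^-1 s2^-1 s1^-1 s3^-1 s1^-1 on 4 strands, 9 crossings.
Compute on β:
Braid: s3^-1 s1^-1 s2 s3^-1 s2^-1 s2^-1 s1^-1 s3^-1 s1^-1 on 4 strands, 9 crossings.
Writhe w = (#positive) - (#negative) = 1 - 8 = -7.
State-sum expansion of <K>. There are 2^9 = 512 states.
Smooth each crossing (0=||, 1=⌣⌢); contribution A^(Σ sign_k(1-2s_k)) * d^(L-1).
Tabulate the states by total A-exponent and number of loops L (A-exp: L × count):
  A^9: L=6 ×1
  A^7: L=5 ×9
  A^5: L=4 ×34, L=6 ×2
  A^3: L=3 ×67, L=5 ×17
  A^1: L=2 ×69, L=4 ×56, L=6 ×1
  A^-1: L=1 ×30, L=3 ×88, L=5 ×8
  A^-3: L=2 ×61, L=4 ×23
  A^-5: L=1 ×9, L=3 ×26, L=5 ×1
  A^-7: L=2 ×6, L=4 ×3
  A^-9: L=3 ×1
Each group contributes A^e * Σ count * d^(L-1):
Powers of d = -A^2 - A^-2: d^2 = A^4 + 2 + A^-4; d^3 = -A^6 - 3*A^2 - 3*A^-2 - A^-6; d^4 = A^8 + 4*A^4 + 6 + 4*A^-4 + A^-8; d^5 = -A^10 - 5*A^6 - 10*A^2 - 10*A^-2 - 5*A^-6 - A^-10.
  A^9 * (d^5) = -A^19 - 5*A^15 - 10*A^11 - 10*A^7 - 5*A^3 - A^-1
  A^7 * (9*d^4) = 9*A^15 + 36*A^11 + 54*A^7 + 36*A^3 + 9*A^-1
  A^5 * (34*d^3 + 2*d^5) = -2*A^15 - 44*A^11 - 122*A^7 - 122*A^3 - 44*A^-1 - 2*A^-5
  A^3 * (67*d^2 + 17*d^4) = 17*A^11 + 135*A^7 + 236*A^3 + 135*A^-1 + 17*A^-5
  A^1 * (69*d + 56*d^3 + d^5) = -A^11 - 61*A^7 - 247*A^3 - 247*A^-1 - 61*A^-5 - A^-9
  A^-1 * (30 + 88*d^2 + 8*d^4) = 8*A^7 + 120*A^3 + 254*A^-1 + 120*A^-5 + 8*A^-9
  A^-3 * (61*d + 23*d^3) = -23*A^3 - 130*A^-1 - 130*A^-5 - 23*A^-9
  A^-5 * (9 + 26*d^2 + d^4) = A^3 + 30*A^-1 + 67*A^-5 + 30*A^-9 + A^-13
  A^-7 * (6*d + 3*d^3) = -3*A^-1 - 15*A^-5 - 15*A^-9 - 3*A^-13
  A^-9 * (d^2) = A^-5 + 2*A^-9 + A^-13
Summing the groups: <K> = -A^19 + 2*A^15 - 2*A^11 + 4*A^7 - 4*A^3 + 3*A^-1 - 3*A^-5 + A^-9 - A^-13
Normalise by the writhe: (-A^3)^(-w) = (-A^3)^(7) = -A^21, so f(A) = -A^21 * <K> = A^40 - 2*A^36 + 2*A^32 - 4*A^28 + 4*A^24 - 3*A^20 + 3*A^16 - A^12 + A^8.
Substitute A = t^(-1/4), i.e. A^e → t^(-e/4): V(t) = t^-2 - t^-3 + 3*t^-4 - 3*t^-5 + 4*t^-6 - 4*t^-7 + 2*t^-8 - 2*t^-9 + t^-10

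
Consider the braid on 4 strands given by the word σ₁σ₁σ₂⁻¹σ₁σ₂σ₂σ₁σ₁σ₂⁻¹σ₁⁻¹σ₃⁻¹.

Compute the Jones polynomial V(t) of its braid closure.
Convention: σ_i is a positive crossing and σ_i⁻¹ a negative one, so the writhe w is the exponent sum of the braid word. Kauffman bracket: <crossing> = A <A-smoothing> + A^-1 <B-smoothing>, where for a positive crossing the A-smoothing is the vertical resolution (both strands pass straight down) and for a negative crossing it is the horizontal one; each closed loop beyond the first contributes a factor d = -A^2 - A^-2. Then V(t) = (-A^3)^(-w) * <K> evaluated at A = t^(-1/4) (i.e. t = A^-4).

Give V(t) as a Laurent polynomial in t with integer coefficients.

The presented braid s1 s1 s2^-1 s1 s2 s2 s1 s1 s2^-1 s1^-1 s3^-1 on 4 strands reduces by inverse Markov moves (closure unchanged at each step):
  Destabilize: the word has the form β·s3^-1 where s3^-1 occurs only as the final letter (β ∈ B_3); drop it and the last strand → 3 strands.
  Deconjugate: the word is γ·β·γ⁻¹ with γ = s1 (prefix) and γ⁻¹ = s1^-1 (suffix); strip both.
Reduced to β = s1 s2^-1 s1 s2 s2 s1 s1 s2^-1 on 3 strands, 8 crossings.
Compute on β:
Braid: s1 s2^-1 s1 s2 s2 s1 s1 s2^-1 on 3 strands, 8 crossings.
Writhe w = (#positive) - (#negative) = 6 - 2 = 4.
Enumerate smoothing states for the bracket polynomial. There are 2^8 = 256 states.
For each crossing: s=0 is the vertical smoothing, s=1 horizontal. Crossing k contributes A^(sign_k * (1 - 2*s_k)); loop factor d = -A^2 - A^-2.
Tabulate the states by total A-exponent and number of loops L (A-exp: L × count):
  A^8: L=3 ×1
  A^6: L=2 ×6, L=4 ×2
  A^4: L=1 ×11, L=3 ×16, L=5 ×1
  A^2: L=2 ×47, L=4 ×9
  A^0: L=1 ×26, L=3 ×43, L=5 ×1
  A^-2: L=2 ×41, L=4 ×15
  A^-4: L=3 ×26, L=5 ×2
  A^-6: L=4 ×8
  A^-8: L=5 ×1
Each group contributes A^e * Σ count * d^(L-1):
Powers of d = -A^2 - A^-2: d^2 = A^4 + 2 + A^-4; d^3 = -A^6 - 3*A^2 - 3*A^-2 - A^-6; d^4 = A^8 + 4*A^4 + 6 + 4*A^-4 + A^-8.
  A^8 * (d^2) = A^12 + 2*A^8 + A^4
  A^6 * (6*d + 2*d^3) = -2*A^12 - 12*A^8 - 12*A^4 - 2
  A^4 * (11 + 16*d^2 + d^4) = A^12 + 20*A^8 + 49*A^4 + 20 + A^-4
  A^2 * (47*d + 9*d^3) = -9*A^8 - 74*A^4 - 74 - 9*A^-4
  A^0 * (26 + 43*d^2 + d^4) = A^8 + 47*A^4 + 118 + 47*A^-4 + A^-8
  A^-2 * (41*d + 15*d^3) = -15*A^4 - 86 - 86*A^-4 - 15*A^-8
  A^-4 * (26*d^2 + 2*d^4) = 2*A^4 + 34 + 64*A^-4 + 34*A^-8 + 2*A^-12
  A^-6 * (8*d^3) = -8 - 24*A^-4 - 24*A^-8 - 8*A^-12
  A^-8 * (d^4) = 1 + 4*A^-4 + 6*A^-8 + 4*A^-12 + A^-16
Summing the groups: <K> = 2*A^8 - 2*A^4 + 3 - 3*A^-4 + 2*A^-8 - 2*A^-12 + A^-16
Normalise by the writhe: (-A^3)^(-w) = (-A^3)^(-4) = A^-12, so f(A) = A^-12 * <K> = 2*A^-4 - 2*A^-8 + 3*A^-12 - 3*A^-16 + 2*A^-20 - 2*A^-24 + A^-28.
Substitute A = t^(-1/4), i.e. A^e → t^(-e/4): V(t) = t^7 - 2*t^6 + 2*t^5 - 3*t^4 + 3*t^3 - 2*t^2 + 2*t

Answer: t^7 - 2*t^6 + 2*t^5 - 3*t^4 + 3*t^3 - 2*t^2 + 2*t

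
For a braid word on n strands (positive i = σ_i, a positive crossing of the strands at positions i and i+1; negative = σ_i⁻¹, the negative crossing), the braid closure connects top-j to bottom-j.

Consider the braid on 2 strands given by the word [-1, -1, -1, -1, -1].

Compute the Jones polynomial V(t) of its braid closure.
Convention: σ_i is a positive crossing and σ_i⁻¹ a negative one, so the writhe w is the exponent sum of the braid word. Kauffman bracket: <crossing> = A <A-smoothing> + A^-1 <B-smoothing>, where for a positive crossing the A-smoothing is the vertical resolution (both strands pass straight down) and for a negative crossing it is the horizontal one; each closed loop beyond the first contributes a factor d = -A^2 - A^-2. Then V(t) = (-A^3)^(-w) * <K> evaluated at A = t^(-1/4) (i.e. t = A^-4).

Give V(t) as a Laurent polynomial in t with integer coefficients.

Braid: s1^-1 s1^-1 s1^-1 s1^-1 s1^-1 on 2 strands, 5 crossings.
Writhe w = (#positive) - (#negative) = 0 - 5 = -5.
State-sum expansion of <K>. There are 2^5 = 32 states.
Each crossing splits two ways (0=vertical, 1=horizontal). The state's weight is A^(#A-smoothings - #B-smoothings) * d^(loops - 1).
  state 00000: A-exp=-5, loops=2, term = A^-5 * d^1
  state 00001: A-exp=-3, loops=1, term = A^-3 * d^0
  state 00010: A-exp=-3, loops=1, term = A^-3 * d^0
  state 00011: A-exp=-1, loops=2, term = A^-1 * d^1
  state 00100: A-exp=-3, loops=1, term = A^-3 * d^0
  state 00101: A-exp=-1, loops=2, term = A^-1 * d^1
  state 00110: A-exp=-1, loops=2, term = A^-1 * d^1
  state 00111: A-exp=+1, loops=3, term = A^1 * d^2
  state 01000: A-exp=-3, loops=1, term = A^-3 * d^0
  state 01001: A-exp=-1, loops=2, term = A^-1 * d^1
  state 01010: A-exp=-1, loops=2, term = A^-1 * d^1
  state 01011: A-exp=+1, loops=3, term = A^1 * d^2
  state 01100: A-exp=-1, loops=2, term = A^-1 * d^1
  state 01101: A-exp=+1, loops=3, term = A^1 * d^2
  state 01110: A-exp=+1, loops=3, term = A^1 * d^2
  state 01111: A-exp=+3, loops=4, term = A^3 * d^3
  state 10000: A-exp=-3, loops=1, term = A^-3 * d^0
  state 10001: A-exp=-1, loops=2, term = A^-1 * d^1
  state 10010: A-exp=-1, loops=2, term = A^-1 * d^1
  state 10011: A-exp=+1, loops=3, term = A^1 * d^2
  state 10100: A-exp=-1, loops=2, term = A^-1 * d^1
  state 10101: A-exp=+1, loops=3, term = A^1 * d^2
  state 10110: A-exp=+1, loops=3, term = A^1 * d^2
  state 10111: A-exp=+3, loops=4, term = A^3 * d^3
  state 11000: A-exp=-1, loops=2, term = A^-1 * d^1
  state 11001: A-exp=+1, loops=3, term = A^1 * d^2
  state 11010: A-exp=+1, loops=3, term = A^1 * d^2
  state 11011: A-exp=+3, loops=4, term = A^3 * d^3
  state 11100: A-exp=+1, loops=3, term = A^1 * d^2
  state 11101: A-exp=+3, loops=4, term = A^3 * d^3
  state 11110: A-exp=+3, loops=4, term = A^3 * d^3
  state 11111: A-exp=+5, loops=5, term = A^5 * d^4
Collect the terms by A-exponent (count of states per loop number):
Powers of d = -A^2 - A^-2: d^2 = A^4 + 2 + A^-4; d^3 = -A^6 - 3*A^2 - 3*A^-2 - A^-6; d^4 = A^8 + 4*A^4 + 6 + 4*A^-4 + A^-8.
  A^5 * (d^4) = A^13 + 4*A^9 + 6*A^5 + 4*A + A^-3
  A^3 * (5*d^3) = -5*A^9 - 15*A^5 - 15*A - 5*A^-3
  A^1 * (10*d^2) = 10*A^5 + 20*A + 10*A^-3
  A^-1 * (10*d) = -10*A - 10*A^-3
  A^-3 * (5) = 5*A^-3
  A^-5 * (d) = -A^-3 - A^-7
Summing the groups: <K> = A^13 - A^9 + A^5 - A - A^-7
Normalise by the writhe: (-A^3)^(-w) = (-A^3)^(5) = -A^15, so f(A) = -A^15 * <K> = -A^28 + A^24 - A^20 + A^16 + A^8.
Substitute A = t^(-1/4), i.e. A^e → t^(-e/4): V(t) = t^-2 + t^-4 - t^-5 + t^-6 - t^-7

Answer: t^-2 + t^-4 - t^-5 + t^-6 - t^-7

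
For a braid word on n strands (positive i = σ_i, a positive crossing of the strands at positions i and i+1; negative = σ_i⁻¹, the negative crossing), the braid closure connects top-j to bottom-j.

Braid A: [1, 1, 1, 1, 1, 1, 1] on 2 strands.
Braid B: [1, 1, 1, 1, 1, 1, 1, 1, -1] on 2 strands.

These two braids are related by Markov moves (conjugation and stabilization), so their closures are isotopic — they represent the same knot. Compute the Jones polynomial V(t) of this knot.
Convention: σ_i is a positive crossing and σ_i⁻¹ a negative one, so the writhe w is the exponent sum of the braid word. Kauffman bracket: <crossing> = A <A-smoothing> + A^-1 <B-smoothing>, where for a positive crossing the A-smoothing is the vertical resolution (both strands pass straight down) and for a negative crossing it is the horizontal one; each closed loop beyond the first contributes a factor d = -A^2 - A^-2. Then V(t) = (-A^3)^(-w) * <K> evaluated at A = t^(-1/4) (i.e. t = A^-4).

Markov-equivalent braids have isotopic closures, hence identical knot invariants. Strip the Markov moves from each word to reach a common short braid β, then compute V(t) once on β.
Braid A: s1 s1 s1 s1 s1 s1 s1 on 2 strands has no conjugating prefix/suffix or stabilization to strip; take β = s1 s1 s1 s1 s1 s1 s1.
Braid B: s1 s1 s1 s1 s1 s1 s1 s1 s1^-1 on 2 strands reduces by inverse Markov moves (closure unchanged at each step):
  Deconjugate: the word is γ·β·γ⁻¹ with γ = s1 (prefix) and γ⁻¹ = s1^-1 (suffix); strip both.
Reduced to β = s1 s1 s1 s1 s1 s1 s1 on 2 strands, 7 crossings.
Both give the same β = s1 s1 s1 s1 s1 s1 s1 on 2 strands, so one state sum suffices:
Braid: s1 s1 s1 s1 s1 s1 s1 on 2 strands, 7 crossings.
Writhe w = (#positive) - (#negative) = 7 - 0 = 7.
State-sum expansion of <K>. There are 2^7 = 128 states.
For each crossing: s=0 is the vertical smoothing, s=1 horizontal. Crossing k contributes A^(sign_k * (1 - 2*s_k)); loop factor d = -A^2 - A^-2.
Tabulate the states by total A-exponent and number of loops L (A-exp: L × count):
  A^7: L=2 ×1
  A^5: L=1 ×7
  A^3: L=2 ×21
  A^1: L=3 ×35
  A^-1: L=4 ×35
  A^-3: L=5 ×21
  A^-5: L=6 ×7
  A^-7: L=7 ×1
Each group contributes A^e * Σ count * d^(L-1):
Powers of d = -A^2 - A^-2: d^2 = A^4 + 2 + A^-4; d^3 = -A^6 - 3*A^2 - 3*A^-2 - A^-6; d^4 = A^8 + 4*A^4 + 6 + 4*A^-4 + A^-8; d^5 = -A^10 - 5*A^6 - 10*A^2 - 10*A^-2 - 5*A^-6 - A^-10; d^6 = A^12 + 6*A^8 + 15*A^4 + 20 + 15*A^-4 + 6*A^-8 + A^-12.
  A^7 * (d) = -A^9 - A^5
  A^5 * (7) = 7*A^5
  A^3 * (21*d) = -21*A^5 - 21*A
  A^1 * (35*d^2) = 35*A^5 + 70*A + 35*A^-3
  A^-1 * (35*d^3) = -35*A^5 - 105*A - 105*A^-3 - 35*A^-7
  A^-3 * (21*d^4) = 21*A^5 + 84*A + 126*A^-3 + 84*A^-7 + 21*A^-11
  A^-5 * (7*d^5) = -7*A^5 - 35*A - 70*A^-3 - 70*A^-7 - 35*A^-11 - 7*A^-15
  A^-7 * (d^6) = A^5 + 6*A + 15*A^-3 + 20*A^-7 + 15*A^-11 + 6*A^-15 + A^-19
Summing the groups: <K> = -A^9 - A + A^-3 - A^-7 + A^-11 - A^-15 + A^-19
Normalise by the writhe: (-A^3)^(-w) = (-A^3)^(-7) = -A^-21, so f(A) = -A^-21 * <K> = A^-12 + A^-20 - A^-24 + A^-28 - A^-32 + A^-36 - A^-40.
Substitute A = t^(-1/4), i.e. A^e → t^(-e/4): V(t) = -t^10 + t^9 - t^8 + t^7 - t^6 + t^5 + t^3

Answer: -t^10 + t^9 - t^8 + t^7 - t^6 + t^5 + t^3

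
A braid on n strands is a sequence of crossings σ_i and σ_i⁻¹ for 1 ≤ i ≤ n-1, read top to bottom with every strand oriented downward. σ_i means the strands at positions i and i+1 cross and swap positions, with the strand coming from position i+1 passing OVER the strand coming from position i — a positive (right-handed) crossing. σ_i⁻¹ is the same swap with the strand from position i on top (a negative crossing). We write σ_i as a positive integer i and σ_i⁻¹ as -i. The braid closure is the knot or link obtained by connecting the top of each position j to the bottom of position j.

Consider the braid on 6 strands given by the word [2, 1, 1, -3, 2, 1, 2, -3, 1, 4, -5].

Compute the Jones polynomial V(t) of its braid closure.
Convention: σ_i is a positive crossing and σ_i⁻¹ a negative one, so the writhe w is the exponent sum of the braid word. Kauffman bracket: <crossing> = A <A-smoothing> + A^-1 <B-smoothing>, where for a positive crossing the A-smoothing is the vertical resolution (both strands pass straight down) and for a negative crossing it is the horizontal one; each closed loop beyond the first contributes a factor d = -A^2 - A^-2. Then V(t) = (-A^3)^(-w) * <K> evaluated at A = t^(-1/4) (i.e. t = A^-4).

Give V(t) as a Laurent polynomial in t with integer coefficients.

-t^7 + 2*t^6 - 2*t^5 + 2*t^4 - 2*t^3 + 2*t^2 - t + 1

Derivation:
The presented braid s2 s1 s1 s3^-1 s2 s1 s2 s3^-1 s1 s4 s5^-1 on 6 strands reduces by inverse Markov moves (closure unchanged at each step):
  Destabilize: the word has the form β·s5^-1 where s5^-1 occurs only as the final letter (β ∈ B_5); drop it and the last strand → 5 strands.
  Destabilize: the word has the form β·s4 where s4 occurs only as the final letter (β ∈ B_4); drop it and the last strand → 4 strands.
Reduced to β = s2 s1 s1 s3^-1 s2 s1 s2 s3^-1 s1 on 4 strands, 9 crossings.
Compute on β:
Braid: s2 s1 s1 s3^-1 s2 s1 s2 s3^-1 s1 on 4 strands, 9 crossings.
Writhe w = (#positive) - (#negative) = 7 - 2 = 5.
State-sum expansion of <K>. There are 2^9 = 512 states.
For each crossing: s=0 is the vertical smoothing, s=1 horizontal. Crossing k contributes A^(sign_k * (1 - 2*s_k)); loop factor d = -A^2 - A^-2.
Tabulate the states by total A-exponent and number of loops L (A-exp: L × count):
  A^9: L=4 ×1
  A^7: L=3 ×9
  A^5: L=2 ×28, L=4 ×8
  A^3: L=1 ×32, L=3 ×48, L=5 ×4
  A^1: L=2 ×91, L=4 ×34, L=6 ×1
  A^-1: L=1 ×23, L=3 ×92, L=5 ×11
  A^-3: L=2 ×43, L=4 ×40, L=6 ×1
  A^-5: L=1 ×4, L=3 ×26, L=5 ×6
  A^-7: L=2 ×4, L=4 ×5
  A^-9: L=3 ×1
Each group contributes A^e * Σ count * d^(L-1):
Powers of d = -A^2 - A^-2: d^2 = A^4 + 2 + A^-4; d^3 = -A^6 - 3*A^2 - 3*A^-2 - A^-6; d^4 = A^8 + 4*A^4 + 6 + 4*A^-4 + A^-8; d^5 = -A^10 - 5*A^6 - 10*A^2 - 10*A^-2 - 5*A^-6 - A^-10.
  A^9 * (d^3) = -A^15 - 3*A^11 - 3*A^7 - A^3
  A^7 * (9*d^2) = 9*A^11 + 18*A^7 + 9*A^3
  A^5 * (28*d + 8*d^3) = -8*A^11 - 52*A^7 - 52*A^3 - 8*A^-1
  A^3 * (32 + 48*d^2 + 4*d^4) = 4*A^11 + 64*A^7 + 152*A^3 + 64*A^-1 + 4*A^-5
  A^1 * (91*d + 34*d^3 + d^5) = -A^11 - 39*A^7 - 203*A^3 - 203*A^-1 - 39*A^-5 - A^-9
  A^-1 * (23 + 92*d^2 + 11*d^4) = 11*A^7 + 136*A^3 + 273*A^-1 + 136*A^-5 + 11*A^-9
  A^-3 * (43*d + 40*d^3 + d^5) = -A^7 - 45*A^3 - 173*A^-1 - 173*A^-5 - 45*A^-9 - A^-13
  A^-5 * (4 + 26*d^2 + 6*d^4) = 6*A^3 + 50*A^-1 + 92*A^-5 + 50*A^-9 + 6*A^-13
  A^-7 * (4*d + 5*d^3) = -5*A^-1 - 19*A^-5 - 19*A^-9 - 5*A^-13
  A^-9 * (d^2) = A^-5 + 2*A^-9 + A^-13
Summing the groups: <K> = -A^15 + A^11 - 2*A^7 + 2*A^3 - 2*A^-1 + 2*A^-5 - 2*A^-9 + A^-13
Normalise by the writhe: (-A^3)^(-w) = (-A^3)^(-5) = -A^-15, so f(A) = -A^-15 * <K> = 1 - A^-4 + 2*A^-8 - 2*A^-12 + 2*A^-16 - 2*A^-20 + 2*A^-24 - A^-28.
Substitute A = t^(-1/4), i.e. A^e → t^(-e/4): V(t) = -t^7 + 2*t^6 - 2*t^5 + 2*t^4 - 2*t^3 + 2*t^2 - t + 1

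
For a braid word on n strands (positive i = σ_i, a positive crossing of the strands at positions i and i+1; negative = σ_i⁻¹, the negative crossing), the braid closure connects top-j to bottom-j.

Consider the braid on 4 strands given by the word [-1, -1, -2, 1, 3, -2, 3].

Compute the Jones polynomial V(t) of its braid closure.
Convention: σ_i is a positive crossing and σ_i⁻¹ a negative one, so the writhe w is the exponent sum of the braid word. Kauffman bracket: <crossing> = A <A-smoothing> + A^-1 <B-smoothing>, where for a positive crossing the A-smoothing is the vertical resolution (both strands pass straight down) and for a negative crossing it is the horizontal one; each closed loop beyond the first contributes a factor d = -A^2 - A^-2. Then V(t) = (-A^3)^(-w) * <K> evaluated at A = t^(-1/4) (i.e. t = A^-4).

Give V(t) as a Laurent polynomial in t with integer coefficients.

Braid: s1^-1 s1^-1 s2^-1 s1 s3 s2^-1 s3 on 4 strands, 7 crossings.
Writhe w = (#positive) - (#negative) = 3 - 4 = -1.
Enumerate smoothing states for the bracket polynomial. There are 2^7 = 128 states.
For each crossing: s=0 is the vertical smoothing, s=1 horizontal. Crossing k contributes A^(sign_k * (1 - 2*s_k)); loop factor d = -A^2 - A^-2.
Tabulate the states by total A-exponent and number of loops L (A-exp: L × count):
  A^7: L=4 ×1
  A^5: L=3 ×7
  A^3: L=2 ×17, L=4 ×4
  A^1: L=1 ×14, L=3 ×20, L=5 ×1
  A^-1: L=2 ×27, L=4 ×8
  A^-3: L=1 ×5, L=3 ×15, L=5 ×1
  A^-5: L=2 ×4, L=4 ×3
  A^-7: L=3 ×1
Each group contributes A^e * Σ count * d^(L-1):
Powers of d = -A^2 - A^-2: d^2 = A^4 + 2 + A^-4; d^3 = -A^6 - 3*A^2 - 3*A^-2 - A^-6; d^4 = A^8 + 4*A^4 + 6 + 4*A^-4 + A^-8.
  A^7 * (d^3) = -A^13 - 3*A^9 - 3*A^5 - A
  A^5 * (7*d^2) = 7*A^9 + 14*A^5 + 7*A
  A^3 * (17*d + 4*d^3) = -4*A^9 - 29*A^5 - 29*A - 4*A^-3
  A^1 * (14 + 20*d^2 + d^4) = A^9 + 24*A^5 + 60*A + 24*A^-3 + A^-7
  A^-1 * (27*d + 8*d^3) = -8*A^5 - 51*A - 51*A^-3 - 8*A^-7
  A^-3 * (5 + 15*d^2 + d^4) = A^5 + 19*A + 41*A^-3 + 19*A^-7 + A^-11
  A^-5 * (4*d + 3*d^3) = -3*A - 13*A^-3 - 13*A^-7 - 3*A^-11
  A^-7 * (d^2) = A^-3 + 2*A^-7 + A^-11
Summing the groups: <K> = -A^13 + A^9 - A^5 + 2*A - 2*A^-3 + A^-7 - A^-11
Normalise by the writhe: (-A^3)^(-w) = (-A^3)^(1) = -A^3, so f(A) = -A^3 * <K> = A^16 - A^12 + A^8 - 2*A^4 + 2 - A^-4 + A^-8.
Substitute A = t^(-1/4), i.e. A^e → t^(-e/4): V(t) = t^2 - t + 2 - 2*t^-1 + t^-2 - t^-3 + t^-4

Answer: t^2 - t + 2 - 2*t^-1 + t^-2 - t^-3 + t^-4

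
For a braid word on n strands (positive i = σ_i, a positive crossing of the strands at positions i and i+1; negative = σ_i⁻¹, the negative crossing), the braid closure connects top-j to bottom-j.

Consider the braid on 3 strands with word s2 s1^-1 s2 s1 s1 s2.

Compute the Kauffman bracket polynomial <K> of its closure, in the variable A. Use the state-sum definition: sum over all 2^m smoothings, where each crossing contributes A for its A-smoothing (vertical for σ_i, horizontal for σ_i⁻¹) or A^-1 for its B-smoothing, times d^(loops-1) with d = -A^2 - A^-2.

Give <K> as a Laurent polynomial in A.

Braid: s2 s1^-1 s2 s1 s1 s2 on 3 strands, 6 crossings.
Writhe w = (#positive) - (#negative) = 5 - 1 = 4.
State-sum expansion of <K>. There are 2^6 = 64 states.
Smooth each crossing (0=||, 1=⌣⌢); contribution A^(Σ sign_k(1-2s_k)) * d^(L-1).
Tabulate the states by total A-exponent and number of loops L (A-exp: L × count):
  A^6: L=2 ×1
  A^4: L=1 ×3, L=3 ×3
  A^2: L=2 ×14, L=4 ×1
  A^0: L=1 ×10, L=3 ×10
  A^-2: L=2 ×13, L=4 ×2
  A^-4: L=3 ×6
  A^-6: L=4 ×1
Each group contributes A^e * Σ count * d^(L-1):
Powers of d = -A^2 - A^-2: d^2 = A^4 + 2 + A^-4; d^3 = -A^6 - 3*A^2 - 3*A^-2 - A^-6.
  A^6 * (d) = -A^8 - A^4
  A^4 * (3 + 3*d^2) = 3*A^8 + 9*A^4 + 3
  A^2 * (14*d + d^3) = -A^8 - 17*A^4 - 17 - A^-4
  A^0 * (10 + 10*d^2) = 10*A^4 + 30 + 10*A^-4
  A^-2 * (13*d + 2*d^3) = -2*A^4 - 19 - 19*A^-4 - 2*A^-8
  A^-4 * (6*d^2) = 6 + 12*A^-4 + 6*A^-8
  A^-6 * (d^3) = -1 - 3*A^-4 - 3*A^-8 - A^-12
Summing the groups: <K> = A^8 - A^4 + 2 - A^-4 + A^-8 - A^-12

Answer: A^8 - A^4 + 2 - A^-4 + A^-8 - A^-12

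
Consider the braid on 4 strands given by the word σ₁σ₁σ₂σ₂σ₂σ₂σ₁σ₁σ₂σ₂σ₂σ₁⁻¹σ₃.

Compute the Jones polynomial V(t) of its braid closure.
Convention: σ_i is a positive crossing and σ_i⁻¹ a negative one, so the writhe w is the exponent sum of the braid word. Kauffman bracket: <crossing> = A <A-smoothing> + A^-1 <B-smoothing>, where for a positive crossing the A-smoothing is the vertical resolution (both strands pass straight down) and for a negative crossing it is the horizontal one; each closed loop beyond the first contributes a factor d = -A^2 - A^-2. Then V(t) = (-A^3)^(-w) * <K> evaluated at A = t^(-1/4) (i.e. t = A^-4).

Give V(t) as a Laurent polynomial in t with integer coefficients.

The presented braid s1 s1 s2 s2 s2 s2 s1 s1 s2 s2 s2 s1^-1 s3 on 4 strands reduces by inverse Markov moves (closure unchanged at each step):
  Destabilize: the word has the form β·s3 where s3 occurs only as the final letter (β ∈ B_3); drop it and the last strand → 3 strands.
  Deconjugate: the word is γ·β·γ⁻¹ with γ = s1 (prefix) and γ⁻¹ = s1^-1 (suffix); strip both.
Reduced to β = s1 s2 s2 s2 s2 s1 s1 s2 s2 s2 on 3 strands, 10 crossings.
Compute on β:
Braid: s1 s2 s2 s2 s2 s1 s1 s2 s2 s2 on 3 strands, 10 crossings.
Writhe w = (#positive) - (#negative) = 10 - 0 = 10.
Enumerate smoothing states for the bracket polynomial. There are 2^10 = 1024 states.
Smooth each crossing (0=||, 1=⌣⌢); contribution A^(Σ sign_k(1-2s_k)) * d^(L-1).
Tabulate the states by total A-exponent and number of loops L (A-exp: L × count):
  A^10: L=3 ×1
  A^8: L=2 ×10
  A^6: L=1 ×21, L=3 ×24
  A^4: L=2 ×84, L=4 ×36
  A^2: L=1 ×24, L=3 ×151, L=5 ×35
  A^0: L=2 ×72, L=4 ×159, L=6 ×21
  A^-2: L=3 ×98, L=5 ×105, L=7 ×7
  A^-4: L=4 ×76, L=6 ×43, L=8 ×1
  A^-6: L=5 ×35, L=7 ×10
  A^-8: L=6 ×9, L=8 ×1
  A^-10: L=7 ×1
Each group contributes A^e * Σ count * d^(L-1):
Powers of d = -A^2 - A^-2: d^2 = A^4 + 2 + A^-4; d^3 = -A^6 - 3*A^2 - 3*A^-2 - A^-6; d^4 = A^8 + 4*A^4 + 6 + 4*A^-4 + A^-8; d^5 = -A^10 - 5*A^6 - 10*A^2 - 10*A^-2 - 5*A^-6 - A^-10; d^6 = A^12 + 6*A^8 + 15*A^4 + 20 + 15*A^-4 + 6*A^-8 + A^-12; d^7 = -A^14 - 7*A^10 - 21*A^6 - 35*A^2 - 35*A^-2 - 21*A^-6 - 7*A^-10 - A^-14.
  A^10 * (d^2) = A^14 + 2*A^10 + A^6
  A^8 * (10*d) = -10*A^10 - 10*A^6
  A^6 * (21 + 24*d^2) = 24*A^10 + 69*A^6 + 24*A^2
  A^4 * (84*d + 36*d^3) = -36*A^10 - 192*A^6 - 192*A^2 - 36*A^-2
  A^2 * (24 + 151*d^2 + 35*d^4) = 35*A^10 + 291*A^6 + 536*A^2 + 291*A^-2 + 35*A^-6
  A^0 * (72*d + 159*d^3 + 21*d^5) = -21*A^10 - 264*A^6 - 759*A^2 - 759*A^-2 - 264*A^-6 - 21*A^-10
  A^-2 * (98*d^2 + 105*d^4 + 7*d^6) = 7*A^10 + 147*A^6 + 623*A^2 + 966*A^-2 + 623*A^-6 + 147*A^-10 + 7*A^-14
  A^-4 * (76*d^3 + 43*d^5 + d^7) = -A^10 - 50*A^6 - 312*A^2 - 693*A^-2 - 693*A^-6 - 312*A^-10 - 50*A^-14 - A^-18
  A^-6 * (35*d^4 + 10*d^6) = 10*A^6 + 95*A^2 + 290*A^-2 + 410*A^-6 + 290*A^-10 + 95*A^-14 + 10*A^-18
  A^-8 * (9*d^5 + d^7) = -A^6 - 16*A^2 - 66*A^-2 - 125*A^-6 - 125*A^-10 - 66*A^-14 - 16*A^-18 - A^-22
  A^-10 * (d^6) = A^2 + 6*A^-2 + 15*A^-6 + 20*A^-10 + 15*A^-14 + 6*A^-18 + A^-22
Summing the groups: <K> = A^14 + A^6 - A^-2 + A^-6 - A^-10 + A^-14 - A^-18
Normalise by the writhe: (-A^3)^(-w) = (-A^3)^(-10) = A^-30, so f(A) = A^-30 * <K> = A^-16 + A^-24 - A^-32 + A^-36 - A^-40 + A^-44 - A^-48.
Substitute A = t^(-1/4), i.e. A^e → t^(-e/4): V(t) = -t^12 + t^11 - t^10 + t^9 - t^8 + t^6 + t^4

Answer: -t^12 + t^11 - t^10 + t^9 - t^8 + t^6 + t^4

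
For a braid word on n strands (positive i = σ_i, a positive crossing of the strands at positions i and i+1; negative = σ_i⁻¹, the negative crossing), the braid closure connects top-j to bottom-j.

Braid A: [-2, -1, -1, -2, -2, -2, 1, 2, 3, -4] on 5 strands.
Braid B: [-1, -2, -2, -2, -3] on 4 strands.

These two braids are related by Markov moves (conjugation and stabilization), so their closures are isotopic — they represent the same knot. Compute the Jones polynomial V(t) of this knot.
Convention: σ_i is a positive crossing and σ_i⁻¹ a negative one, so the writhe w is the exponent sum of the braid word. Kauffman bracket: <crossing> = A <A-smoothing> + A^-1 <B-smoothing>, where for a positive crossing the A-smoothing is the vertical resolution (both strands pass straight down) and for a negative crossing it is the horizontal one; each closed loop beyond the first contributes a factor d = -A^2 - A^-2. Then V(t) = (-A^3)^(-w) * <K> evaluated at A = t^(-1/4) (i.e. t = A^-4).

t^-1 + t^-3 - t^-4

Derivation:
Markov-equivalent braids have isotopic closures, hence identical knot invariants. Strip the Markov moves from each word to reach a common short braid β, then compute V(t) once on β.
Braid A: s2^-1 s1^-1 s1^-1 s2^-1 s2^-1 s2^-1 s1 s2 s3 s4^-1 on 5 strands reduces by inverse Markov moves (closure unchanged at each step):
  Destabilize: the word has the form β·s4^-1 where s4^-1 occurs only as the final letter (β ∈ B_4); drop it and the last strand → 4 strands.
  Destabilize: the word has the form β·s3 where s3 occurs only as the final letter (β ∈ B_3); drop it and the last strand → 3 strands.
  Deconjugate: the word is γ·β·γ⁻¹ with γ = s2^-1 s1^-1 (prefix) and γ⁻¹ = s1 s2 (suffix); strip both.
Reduced to β = s1^-1 s2^-1 s2^-1 s2^-1 on 3 strands, 4 crossings.
Braid B: s1^-1 s2^-1 s2^-1 s2^-1 s3^-1 on 4 strands reduces by inverse Markov moves (closure unchanged at each step):
  Destabilize: the word has the form β·s3^-1 where s3^-1 occurs only as the final letter (β ∈ B_3); drop it and the last strand → 3 strands.
Reduced to β = s1^-1 s2^-1 s2^-1 s2^-1 on 3 strands, 4 crossings.
Both give the same β = s1^-1 s2^-1 s2^-1 s2^-1 on 3 strands, so one state sum suffices:
Braid: s1^-1 s2^-1 s2^-1 s2^-1 on 3 strands, 4 crossings.
Writhe w = (#positive) - (#negative) = 0 - 4 = -4.
Computing the Kauffman bracket via state sum. There are 2^4 = 16 states.
Smooth each crossing (0=||, 1=⌣⌢); contribution A^(Σ sign_k(1-2s_k)) * d^(L-1).
  state 0000: A-exp=-4, loops=3, term = A^-4 * d^2
  state 0001: A-exp=-2, loops=2, term = A^-2 * d^1
  state 0010: A-exp=-2, loops=2, term = A^-2 * d^1
  state 0011: A-exp=+0, loops=3, term = A^0 * d^2
  state 0100: A-exp=-2, loops=2, term = A^-2 * d^1
  state 0101: A-exp=+0, loops=3, term = A^0 * d^2
  state 0110: A-exp=+0, loops=3, term = A^0 * d^2
  state 0111: A-exp=+2, loops=4, term = A^2 * d^3
  state 1000: A-exp=-2, loops=2, term = A^-2 * d^1
  state 1001: A-exp=+0, loops=1, term = A^0 * d^0
  state 1010: A-exp=+0, loops=1, term = A^0 * d^0
  state 1011: A-exp=+2, loops=2, term = A^2 * d^1
  state 1100: A-exp=+0, loops=1, term = A^0 * d^0
  state 1101: A-exp=+2, loops=2, term = A^2 * d^1
  state 1110: A-exp=+2, loops=2, term = A^2 * d^1
  state 1111: A-exp=+4, loops=3, term = A^4 * d^2
Collect the terms by A-exponent (count of states per loop number):
Powers of d = -A^2 - A^-2: d^2 = A^4 + 2 + A^-4; d^3 = -A^6 - 3*A^2 - 3*A^-2 - A^-6.
  A^4 * (d^2) = A^8 + 2*A^4 + 1
  A^2 * (3*d + d^3) = -A^8 - 6*A^4 - 6 - A^-4
  A^0 * (3 + 3*d^2) = 3*A^4 + 9 + 3*A^-4
  A^-2 * (4*d) = -4 - 4*A^-4
  A^-4 * (d^2) = 1 + 2*A^-4 + A^-8
Summing the groups: <K> = -A^4 + 1 + A^-8
Normalise by the writhe: (-A^3)^(-w) = (-A^3)^(4) = A^12, so f(A) = A^12 * <K> = -A^16 + A^12 + A^4.
Substitute A = t^(-1/4), i.e. A^e → t^(-e/4): V(t) = t^-1 + t^-3 - t^-4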